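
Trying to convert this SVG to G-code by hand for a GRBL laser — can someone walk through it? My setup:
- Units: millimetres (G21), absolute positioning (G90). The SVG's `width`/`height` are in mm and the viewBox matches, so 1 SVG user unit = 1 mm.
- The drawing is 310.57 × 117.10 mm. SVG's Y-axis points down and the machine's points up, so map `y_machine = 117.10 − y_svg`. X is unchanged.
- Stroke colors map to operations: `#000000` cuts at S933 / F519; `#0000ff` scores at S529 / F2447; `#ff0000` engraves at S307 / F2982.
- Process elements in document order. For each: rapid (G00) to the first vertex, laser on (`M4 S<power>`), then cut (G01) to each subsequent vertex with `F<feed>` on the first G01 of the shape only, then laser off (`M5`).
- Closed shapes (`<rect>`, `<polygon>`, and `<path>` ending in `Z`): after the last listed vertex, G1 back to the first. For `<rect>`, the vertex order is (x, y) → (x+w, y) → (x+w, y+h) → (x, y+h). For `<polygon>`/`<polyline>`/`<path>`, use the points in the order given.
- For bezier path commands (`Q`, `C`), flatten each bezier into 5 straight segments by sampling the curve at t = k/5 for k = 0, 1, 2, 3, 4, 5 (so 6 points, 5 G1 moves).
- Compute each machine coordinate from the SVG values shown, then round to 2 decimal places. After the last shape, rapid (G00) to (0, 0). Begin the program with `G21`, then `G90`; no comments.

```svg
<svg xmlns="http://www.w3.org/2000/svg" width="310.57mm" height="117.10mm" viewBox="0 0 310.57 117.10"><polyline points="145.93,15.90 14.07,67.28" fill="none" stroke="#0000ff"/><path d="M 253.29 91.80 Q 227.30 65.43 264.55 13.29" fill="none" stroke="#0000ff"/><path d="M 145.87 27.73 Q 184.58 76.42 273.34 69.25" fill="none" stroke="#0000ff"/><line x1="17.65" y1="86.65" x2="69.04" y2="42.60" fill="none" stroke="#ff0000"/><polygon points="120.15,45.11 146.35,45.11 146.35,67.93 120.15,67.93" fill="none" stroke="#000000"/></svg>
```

viewBox `0 0 310.57 117.10` with mm width/height → 1 unit = 1 mm. Flip: y_m = 117.10 − y_svg.

**Shape 1** — `<polyline>` line segment, stroke `#0000ff` → score (S529, F2447). Machine vertices: (145.93,101.20) → (14.07,49.82). Open path.

**Shape 2** — `<path>` quadratic bezier, stroke `#0000ff` → score (S529, F2447). Control points (SVG): P0=(253.29,91.80), P1=(227.30,65.43), P2=(264.55,13.29); sampled at t=k/5. Machine vertices: (253.29,25.30) → (245.42,36.88) → (242.62,50.52) → (244.87,66.22) → (252.18,83.98) → (264.55,103.81). Open path.

**Shape 3** — `<path>` quadratic bezier, stroke `#0000ff` → score (S529, F2447). Control points (SVG): P0=(145.87,27.73), P1=(184.58,76.42), P2=(273.34,69.25); sampled at t=k/5. Machine vertices: (145.87,89.37) → (163.36,72.13) → (184.85,59.36) → (210.34,51.05) → (239.84,47.22) → (273.34,47.85). Open path.

**Shape 4** — `<line>` line segment, stroke `#ff0000` → engrave (S307, F2982). Machine vertices: (17.65,30.45) → (69.04,74.50). Open path.

**Shape 5** — `<polygon>` rectangle, stroke `#000000` → cut (S933, F519). Machine vertices: (120.15,71.99) → (146.35,71.99) → (146.35,49.17) → (120.15,49.17) → (120.15,71.99). Closed: final G1 returns to the first vertex.

G21
G90
G00 X145.93 Y101.20
M4 S529
G01 X14.07 Y49.82 F2447
M5
G00 X253.29 Y25.30
M4 S529
G01 X245.42 Y36.88 F2447
G01 X242.62 Y50.52
G01 X244.87 Y66.22
G01 X252.18 Y83.98
G01 X264.55 Y103.81
M5
G00 X145.87 Y89.37
M4 S529
G01 X163.36 Y72.13 F2447
G01 X184.85 Y59.36
G01 X210.34 Y51.05
G01 X239.84 Y47.22
G01 X273.34 Y47.85
M5
G00 X17.65 Y30.45
M4 S307
G01 X69.04 Y74.50 F2982
M5
G00 X120.15 Y71.99
M4 S933
G01 X146.35 Y71.99 F519
G01 X146.35 Y49.17
G01 X120.15 Y49.17
G01 X120.15 Y71.99
M5
G00 X0.00 Y0.00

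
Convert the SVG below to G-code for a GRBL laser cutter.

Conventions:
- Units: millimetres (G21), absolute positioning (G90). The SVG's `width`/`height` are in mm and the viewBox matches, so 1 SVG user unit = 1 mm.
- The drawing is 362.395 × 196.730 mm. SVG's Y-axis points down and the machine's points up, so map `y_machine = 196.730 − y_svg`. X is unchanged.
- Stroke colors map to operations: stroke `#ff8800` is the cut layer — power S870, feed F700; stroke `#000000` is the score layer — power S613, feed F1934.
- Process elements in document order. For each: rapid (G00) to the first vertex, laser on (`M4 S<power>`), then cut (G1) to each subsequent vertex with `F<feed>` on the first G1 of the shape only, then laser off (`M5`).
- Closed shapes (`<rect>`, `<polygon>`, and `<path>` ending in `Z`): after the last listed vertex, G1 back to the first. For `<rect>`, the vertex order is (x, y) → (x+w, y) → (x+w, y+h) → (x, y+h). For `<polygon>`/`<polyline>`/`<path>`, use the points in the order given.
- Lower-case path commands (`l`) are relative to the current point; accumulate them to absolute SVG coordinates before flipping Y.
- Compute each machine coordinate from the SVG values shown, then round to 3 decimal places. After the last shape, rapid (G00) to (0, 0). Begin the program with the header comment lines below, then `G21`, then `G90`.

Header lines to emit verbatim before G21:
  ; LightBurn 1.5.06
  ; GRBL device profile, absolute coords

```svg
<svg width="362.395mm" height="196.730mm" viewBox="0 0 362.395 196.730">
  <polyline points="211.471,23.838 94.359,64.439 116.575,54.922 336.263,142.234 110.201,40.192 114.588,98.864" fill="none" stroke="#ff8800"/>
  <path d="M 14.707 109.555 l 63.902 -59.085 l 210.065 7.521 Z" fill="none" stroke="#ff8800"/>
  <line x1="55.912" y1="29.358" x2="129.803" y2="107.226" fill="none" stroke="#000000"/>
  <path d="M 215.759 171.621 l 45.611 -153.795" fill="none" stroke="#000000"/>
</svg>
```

Since the viewBox matches the mm dimensions, user units are millimetres directly. The only transform is the Y-flip y_m = 196.730 − y_svg.

Shape 1 is a open polyline drawn with `<polyline>`. Its stroke #ff8800 means cut at S870, F700. After flipping Y the toolpath is (211.471,172.892) → (94.359,132.291) → (116.575,141.808) → (336.263,54.496) → (110.201,156.538) → (114.588,97.866).

Shape 2 is a closed polygon drawn with `<path>`. Its stroke #ff8800 means cut at S870, F700. After flipping Y the toolpath is (14.707,87.175) → (78.609,146.260) → (288.674,138.739) → (14.707,87.175), returning to the start.

Shape 3 is a line segment drawn with `<line>`. Its stroke #000000 means score at S613, F1934. After flipping Y the toolpath is (55.912,167.372) → (129.803,89.504).

Shape 4 is a line segment drawn with `<path>`. Its stroke #000000 means score at S613, F1934. After flipping Y the toolpath is (215.759,25.109) → (261.370,178.904).

; LightBurn 1.5.06
; GRBL device profile, absolute coords
G21
G90
G00 X211.471 Y172.892
M4 S870
G1 X94.359 Y132.291 F700
G1 X116.575 Y141.808
G1 X336.263 Y54.496
G1 X110.201 Y156.538
G1 X114.588 Y97.866
M5
G00 X14.707 Y87.175
M4 S870
G1 X78.609 Y146.260 F700
G1 X288.674 Y138.739
G1 X14.707 Y87.175
M5
G00 X55.912 Y167.372
M4 S613
G1 X129.803 Y89.504 F1934
M5
G00 X215.759 Y25.109
M4 S613
G1 X261.370 Y178.904 F1934
M5
G00 X0.000 Y0.000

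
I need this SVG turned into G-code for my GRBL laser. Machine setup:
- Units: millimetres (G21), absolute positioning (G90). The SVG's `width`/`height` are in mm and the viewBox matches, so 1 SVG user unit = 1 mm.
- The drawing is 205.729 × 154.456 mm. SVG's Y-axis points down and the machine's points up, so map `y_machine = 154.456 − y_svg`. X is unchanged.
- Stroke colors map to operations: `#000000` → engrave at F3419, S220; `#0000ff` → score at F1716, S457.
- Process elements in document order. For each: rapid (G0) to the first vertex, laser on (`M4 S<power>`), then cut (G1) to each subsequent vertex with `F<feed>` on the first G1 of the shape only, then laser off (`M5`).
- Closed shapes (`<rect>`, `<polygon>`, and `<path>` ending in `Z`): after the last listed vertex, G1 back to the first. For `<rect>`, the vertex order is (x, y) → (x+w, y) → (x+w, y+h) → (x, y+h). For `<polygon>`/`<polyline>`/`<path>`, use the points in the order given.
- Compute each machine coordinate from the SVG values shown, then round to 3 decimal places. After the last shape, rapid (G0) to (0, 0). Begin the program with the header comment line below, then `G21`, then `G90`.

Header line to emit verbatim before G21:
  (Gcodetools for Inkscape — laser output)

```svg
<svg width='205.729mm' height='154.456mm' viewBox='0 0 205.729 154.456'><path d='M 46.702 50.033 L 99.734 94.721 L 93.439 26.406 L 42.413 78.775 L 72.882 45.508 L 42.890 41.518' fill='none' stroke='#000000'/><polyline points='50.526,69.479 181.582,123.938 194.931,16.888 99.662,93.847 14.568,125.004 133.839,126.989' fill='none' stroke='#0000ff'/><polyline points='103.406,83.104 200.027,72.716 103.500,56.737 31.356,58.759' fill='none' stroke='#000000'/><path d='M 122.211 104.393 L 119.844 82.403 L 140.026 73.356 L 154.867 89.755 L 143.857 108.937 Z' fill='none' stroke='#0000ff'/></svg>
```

Since the viewBox matches the mm dimensions, user units are millimetres directly. The only transform is the Y-flip y_m = 154.456 − y_svg.

Shape 1 is a open polyline drawn with `<path>`. Its stroke #000000 means engrave at S220, F3419. After flipping Y the toolpath is (46.702,104.423) → (99.734,59.735) → (93.439,128.050) → (42.413,75.681) → (72.882,108.948) → (42.890,112.938).

Shape 2 is a open polyline drawn with `<polyline>`. Its stroke #0000ff means score at S457, F1716. After flipping Y the toolpath is (50.526,84.977) → (181.582,30.518) → (194.931,137.568) → (99.662,60.609) → (14.568,29.452) → (133.839,27.467).

Shape 3 is a open polyline drawn with `<polyline>`. Its stroke #000000 means engrave at S220, F3419. After flipping Y the toolpath is (103.406,71.352) → (200.027,81.740) → (103.500,97.719) → (31.356,95.697).

Shape 4 is a regular polygon drawn with `<path>`. Its stroke #0000ff means score at S457, F1716. After flipping Y the toolpath is (122.211,50.063) → (119.844,72.053) → (140.026,81.100) → (154.867,64.701) → (143.857,45.519) → (122.211,50.063), returning to the start.

(Gcodetools for Inkscape — laser output)
G21
G90
G0 X46.702 Y104.423
M4 S220
G1 X99.734 Y59.735 F3419
G1 X93.439 Y128.050
G1 X42.413 Y75.681
G1 X72.882 Y108.948
G1 X42.890 Y112.938
M5
G0 X50.526 Y84.977
M4 S457
G1 X181.582 Y30.518 F1716
G1 X194.931 Y137.568
G1 X99.662 Y60.609
G1 X14.568 Y29.452
G1 X133.839 Y27.467
M5
G0 X103.406 Y71.352
M4 S220
G1 X200.027 Y81.740 F3419
G1 X103.500 Y97.719
G1 X31.356 Y95.697
M5
G0 X122.211 Y50.063
M4 S457
G1 X119.844 Y72.053 F1716
G1 X140.026 Y81.100
G1 X154.867 Y64.701
G1 X143.857 Y45.519
G1 X122.211 Y50.063
M5
G0 X0.000 Y0.000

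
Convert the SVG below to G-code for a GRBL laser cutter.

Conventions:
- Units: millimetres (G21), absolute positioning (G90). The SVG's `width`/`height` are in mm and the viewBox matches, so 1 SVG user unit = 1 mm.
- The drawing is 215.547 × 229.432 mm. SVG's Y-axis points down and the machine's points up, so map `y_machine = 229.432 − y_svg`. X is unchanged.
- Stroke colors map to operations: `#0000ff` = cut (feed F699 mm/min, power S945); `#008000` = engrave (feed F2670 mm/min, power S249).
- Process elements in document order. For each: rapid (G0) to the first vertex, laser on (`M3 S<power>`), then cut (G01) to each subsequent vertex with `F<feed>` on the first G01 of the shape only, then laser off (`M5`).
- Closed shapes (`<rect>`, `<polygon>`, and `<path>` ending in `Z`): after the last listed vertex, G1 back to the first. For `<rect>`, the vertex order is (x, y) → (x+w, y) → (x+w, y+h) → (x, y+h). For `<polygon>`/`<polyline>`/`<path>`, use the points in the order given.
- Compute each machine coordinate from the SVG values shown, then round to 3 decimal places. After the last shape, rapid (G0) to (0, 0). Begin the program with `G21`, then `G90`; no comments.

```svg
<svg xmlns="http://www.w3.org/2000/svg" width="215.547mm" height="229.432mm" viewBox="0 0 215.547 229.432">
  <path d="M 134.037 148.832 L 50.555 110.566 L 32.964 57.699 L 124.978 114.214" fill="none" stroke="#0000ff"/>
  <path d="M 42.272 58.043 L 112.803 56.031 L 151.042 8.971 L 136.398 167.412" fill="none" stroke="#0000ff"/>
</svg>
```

viewBox `0 0 215.547 229.432` with mm width/height → 1 unit = 1 mm. Flip: y_m = 229.432 − y_svg.

**Shape 1** — `<path>` open polyline, stroke `#0000ff` → cut (S945, F699). Machine vertices: (134.037,80.600) → (50.555,118.866) → (32.964,171.733) → (124.978,115.218). Open path.

**Shape 2** — `<path>` open polyline, stroke `#0000ff` → cut (S945, F699). Machine vertices: (42.272,171.389) → (112.803,173.401) → (151.042,220.461) → (136.398,62.020). Open path.

G21
G90
G0 X134.037 Y80.600
M3 S945
G01 X50.555 Y118.866 F699
G01 X32.964 Y171.733
G01 X124.978 Y115.218
M5
G0 X42.272 Y171.389
M3 S945
G01 X112.803 Y173.401 F699
G01 X151.042 Y220.461
G01 X136.398 Y62.020
M5
G0 X0.000 Y0.000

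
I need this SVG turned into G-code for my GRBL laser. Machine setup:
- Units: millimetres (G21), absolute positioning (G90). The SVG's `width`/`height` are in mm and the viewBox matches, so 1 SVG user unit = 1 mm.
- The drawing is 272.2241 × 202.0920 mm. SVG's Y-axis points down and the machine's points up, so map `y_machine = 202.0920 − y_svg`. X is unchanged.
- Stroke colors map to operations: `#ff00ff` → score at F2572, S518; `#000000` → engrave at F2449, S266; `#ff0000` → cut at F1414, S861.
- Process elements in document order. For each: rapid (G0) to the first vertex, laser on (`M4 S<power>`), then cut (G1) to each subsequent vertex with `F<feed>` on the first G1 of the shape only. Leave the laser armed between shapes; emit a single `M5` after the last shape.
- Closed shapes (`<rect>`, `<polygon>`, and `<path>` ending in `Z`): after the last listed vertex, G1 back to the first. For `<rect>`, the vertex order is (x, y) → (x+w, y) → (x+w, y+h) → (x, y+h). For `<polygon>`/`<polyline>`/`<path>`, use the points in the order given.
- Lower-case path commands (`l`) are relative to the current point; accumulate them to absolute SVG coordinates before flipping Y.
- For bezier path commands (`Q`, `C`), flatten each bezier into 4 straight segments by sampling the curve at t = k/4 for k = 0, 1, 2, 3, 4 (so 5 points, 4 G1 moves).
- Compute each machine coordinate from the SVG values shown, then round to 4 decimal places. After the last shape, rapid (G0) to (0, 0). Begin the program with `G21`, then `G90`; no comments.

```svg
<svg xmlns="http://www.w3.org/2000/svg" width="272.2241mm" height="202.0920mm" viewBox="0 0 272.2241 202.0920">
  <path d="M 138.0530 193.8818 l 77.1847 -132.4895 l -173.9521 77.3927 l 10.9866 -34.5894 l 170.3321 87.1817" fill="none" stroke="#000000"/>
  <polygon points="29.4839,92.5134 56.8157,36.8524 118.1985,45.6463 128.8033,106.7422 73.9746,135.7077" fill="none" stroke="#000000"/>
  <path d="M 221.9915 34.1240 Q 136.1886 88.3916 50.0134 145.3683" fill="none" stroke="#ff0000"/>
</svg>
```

Since the viewBox matches the mm dimensions, user units are millimetres directly. The only transform is the Y-flip y_m = 202.0920 − y_svg.

Shape 1 is a open polyline drawn with `<path>`. Its stroke #000000 means engrave at S266, F2449. After flipping Y the toolpath is (138.0530,8.2102) → (215.2377,140.6997) → (41.2856,63.3070) → (52.2722,97.8964) → (222.6043,10.7147).

Shape 2 is a regular polygon drawn with `<polygon>`. Its stroke #000000 means engrave at S266, F2449. After flipping Y the toolpath is (29.4839,109.5786) → (56.8157,165.2396) → (118.1985,156.4457) → (128.8033,95.3498) → (73.9746,66.3843) → (29.4839,109.5786), returning to the start.

Shape 3 is a quadratic bezier drawn with `<path>`. Its stroke #ff0000 means cut at S861, F1414. After flipping Y the toolpath is (221.9915,167.9680) → (179.0668,140.6649) → (136.0955,113.0231) → (93.0777,85.0427) → (50.0134,56.7237).

G21
G90
G0 X138.0530 Y8.2102
M4 S266
G1 X215.2377 Y140.6997 F2449
G1 X41.2856 Y63.3070
G1 X52.2722 Y97.8964
G1 X222.6043 Y10.7147
G0 X29.4839 Y109.5786
M4 S266
G1 X56.8157 Y165.2396 F2449
G1 X118.1985 Y156.4457
G1 X128.8033 Y95.3498
G1 X73.9746 Y66.3843
G1 X29.4839 Y109.5786
G0 X221.9915 Y167.9680
M4 S861
G1 X179.0668 Y140.6649 F1414
G1 X136.0955 Y113.0231
G1 X93.0777 Y85.0427
G1 X50.0134 Y56.7237
M5
G0 X0.0000 Y0.0000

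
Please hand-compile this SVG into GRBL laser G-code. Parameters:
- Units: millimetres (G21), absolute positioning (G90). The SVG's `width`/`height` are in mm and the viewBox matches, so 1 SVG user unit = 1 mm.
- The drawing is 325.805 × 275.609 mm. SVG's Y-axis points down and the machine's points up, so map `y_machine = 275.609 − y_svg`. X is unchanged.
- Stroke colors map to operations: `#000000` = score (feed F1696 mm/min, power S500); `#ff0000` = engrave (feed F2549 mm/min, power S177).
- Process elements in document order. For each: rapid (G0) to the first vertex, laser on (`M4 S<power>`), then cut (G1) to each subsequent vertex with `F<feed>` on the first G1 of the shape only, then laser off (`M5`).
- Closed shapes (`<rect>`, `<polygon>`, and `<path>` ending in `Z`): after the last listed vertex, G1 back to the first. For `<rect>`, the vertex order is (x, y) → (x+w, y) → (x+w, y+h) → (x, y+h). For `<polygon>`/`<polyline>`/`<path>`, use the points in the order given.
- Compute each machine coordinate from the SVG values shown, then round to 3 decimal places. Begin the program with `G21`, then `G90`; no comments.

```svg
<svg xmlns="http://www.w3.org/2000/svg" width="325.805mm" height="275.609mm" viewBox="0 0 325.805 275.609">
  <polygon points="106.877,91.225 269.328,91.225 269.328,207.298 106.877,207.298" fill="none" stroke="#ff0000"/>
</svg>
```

G21
G90
G0 X106.877 Y184.384
M4 S177
G1 X269.328 Y184.384 F2549
G1 X269.328 Y68.311
G1 X106.877 Y68.311
G1 X106.877 Y184.384
M5

Since the viewBox matches the mm dimensions, user units are millimetres directly. The only transform is the Y-flip y_m = 275.609 − y_svg.

Shape 1 is a rectangle drawn with `<polygon>`. Its stroke #ff0000 means engrave at S177, F2549. After flipping Y the toolpath is (106.877,184.384) → (269.328,184.384) → (269.328,68.311) → (106.877,68.311) → (106.877,184.384), returning to the start.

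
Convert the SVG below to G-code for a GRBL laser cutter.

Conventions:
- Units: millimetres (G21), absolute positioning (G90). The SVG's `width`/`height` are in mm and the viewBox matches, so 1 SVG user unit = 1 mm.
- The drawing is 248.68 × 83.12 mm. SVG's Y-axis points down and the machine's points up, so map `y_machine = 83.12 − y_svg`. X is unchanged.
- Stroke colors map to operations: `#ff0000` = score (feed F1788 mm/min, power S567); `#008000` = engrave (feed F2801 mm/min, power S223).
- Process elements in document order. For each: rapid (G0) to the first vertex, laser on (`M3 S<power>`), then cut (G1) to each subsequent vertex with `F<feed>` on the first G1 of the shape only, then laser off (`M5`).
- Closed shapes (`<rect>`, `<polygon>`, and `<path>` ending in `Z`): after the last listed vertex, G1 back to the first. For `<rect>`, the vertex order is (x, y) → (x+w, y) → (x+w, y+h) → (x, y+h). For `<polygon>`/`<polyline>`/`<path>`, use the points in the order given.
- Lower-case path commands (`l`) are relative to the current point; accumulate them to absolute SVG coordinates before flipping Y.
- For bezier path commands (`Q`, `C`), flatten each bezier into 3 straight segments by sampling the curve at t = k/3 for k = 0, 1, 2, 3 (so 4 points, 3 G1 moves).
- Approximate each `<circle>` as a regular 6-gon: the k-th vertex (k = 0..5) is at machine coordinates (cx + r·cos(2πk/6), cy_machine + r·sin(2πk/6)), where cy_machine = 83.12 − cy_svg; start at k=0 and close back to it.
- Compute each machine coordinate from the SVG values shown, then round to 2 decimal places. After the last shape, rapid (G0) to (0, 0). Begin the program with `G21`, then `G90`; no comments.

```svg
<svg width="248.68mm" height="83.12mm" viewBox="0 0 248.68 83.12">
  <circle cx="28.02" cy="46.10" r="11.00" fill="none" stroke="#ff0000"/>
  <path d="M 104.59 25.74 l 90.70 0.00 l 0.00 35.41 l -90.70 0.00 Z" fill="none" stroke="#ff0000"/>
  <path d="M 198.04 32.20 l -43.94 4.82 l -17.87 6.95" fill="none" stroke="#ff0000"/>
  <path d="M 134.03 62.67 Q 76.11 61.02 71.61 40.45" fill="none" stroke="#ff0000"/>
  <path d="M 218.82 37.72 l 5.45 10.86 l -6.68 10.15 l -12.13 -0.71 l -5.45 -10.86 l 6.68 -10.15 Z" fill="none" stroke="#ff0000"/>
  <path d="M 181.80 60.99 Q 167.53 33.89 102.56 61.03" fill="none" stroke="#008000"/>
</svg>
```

1 u = 1 mm; y_m = 83.12 − y.

[1] `<circle>` circle, #ff0000→score S567 F1788: (39.02,37.02) → (33.52,46.55) → (22.52,46.55) → (17.02,37.02) → (22.52,27.49) → (33.52,27.49) → (39.02,37.02) (closed)

[2] `<path>` rectangle, #ff0000→score S567 F1788: (104.59,57.38) → (195.29,57.38) → (195.29,21.97) → (104.59,21.97) → (104.59,57.38) (closed)

[3] `<path>` open polyline, #ff0000→score S567 F1788: (198.04,50.92) → (154.10,46.10) → (136.23,39.15)

[4] `<path>` quadratic bezier, #ff0000→score S567 F1788: (134.03,20.45) → (101.35,23.65) → (80.55,31.06) → (71.61,42.67)

[5] `<path>` regular polygon, #ff0000→score S567 F1788: (218.82,45.40) → (224.27,34.54) → (217.59,24.39) → (205.46,25.10) → (200.01,35.96) → (206.69,46.11) → (218.82,45.40) (closed)

[6] `<path>` quadratic bezier, #008000→engrave S223 F2801: (181.80,22.13) → (166.65,34.17) → (140.24,34.16) → (102.56,22.09)

G21
G90
G0 X39.02 Y37.02
M3 S567
G1 X33.52 Y46.55 F1788
G1 X22.52 Y46.55
G1 X17.02 Y37.02
G1 X22.52 Y27.49
G1 X33.52 Y27.49
G1 X39.02 Y37.02
M5
G0 X104.59 Y57.38
M3 S567
G1 X195.29 Y57.38 F1788
G1 X195.29 Y21.97
G1 X104.59 Y21.97
G1 X104.59 Y57.38
M5
G0 X198.04 Y50.92
M3 S567
G1 X154.10 Y46.10 F1788
G1 X136.23 Y39.15
M5
G0 X134.03 Y20.45
M3 S567
G1 X101.35 Y23.65 F1788
G1 X80.55 Y31.06
G1 X71.61 Y42.67
M5
G0 X218.82 Y45.40
M3 S567
G1 X224.27 Y34.54 F1788
G1 X217.59 Y24.39
G1 X205.46 Y25.10
G1 X200.01 Y35.96
G1 X206.69 Y46.11
G1 X218.82 Y45.40
M5
G0 X181.80 Y22.13
M3 S223
G1 X166.65 Y34.17 F2801
G1 X140.24 Y34.16
G1 X102.56 Y22.09
M5
G0 X0.00 Y0.00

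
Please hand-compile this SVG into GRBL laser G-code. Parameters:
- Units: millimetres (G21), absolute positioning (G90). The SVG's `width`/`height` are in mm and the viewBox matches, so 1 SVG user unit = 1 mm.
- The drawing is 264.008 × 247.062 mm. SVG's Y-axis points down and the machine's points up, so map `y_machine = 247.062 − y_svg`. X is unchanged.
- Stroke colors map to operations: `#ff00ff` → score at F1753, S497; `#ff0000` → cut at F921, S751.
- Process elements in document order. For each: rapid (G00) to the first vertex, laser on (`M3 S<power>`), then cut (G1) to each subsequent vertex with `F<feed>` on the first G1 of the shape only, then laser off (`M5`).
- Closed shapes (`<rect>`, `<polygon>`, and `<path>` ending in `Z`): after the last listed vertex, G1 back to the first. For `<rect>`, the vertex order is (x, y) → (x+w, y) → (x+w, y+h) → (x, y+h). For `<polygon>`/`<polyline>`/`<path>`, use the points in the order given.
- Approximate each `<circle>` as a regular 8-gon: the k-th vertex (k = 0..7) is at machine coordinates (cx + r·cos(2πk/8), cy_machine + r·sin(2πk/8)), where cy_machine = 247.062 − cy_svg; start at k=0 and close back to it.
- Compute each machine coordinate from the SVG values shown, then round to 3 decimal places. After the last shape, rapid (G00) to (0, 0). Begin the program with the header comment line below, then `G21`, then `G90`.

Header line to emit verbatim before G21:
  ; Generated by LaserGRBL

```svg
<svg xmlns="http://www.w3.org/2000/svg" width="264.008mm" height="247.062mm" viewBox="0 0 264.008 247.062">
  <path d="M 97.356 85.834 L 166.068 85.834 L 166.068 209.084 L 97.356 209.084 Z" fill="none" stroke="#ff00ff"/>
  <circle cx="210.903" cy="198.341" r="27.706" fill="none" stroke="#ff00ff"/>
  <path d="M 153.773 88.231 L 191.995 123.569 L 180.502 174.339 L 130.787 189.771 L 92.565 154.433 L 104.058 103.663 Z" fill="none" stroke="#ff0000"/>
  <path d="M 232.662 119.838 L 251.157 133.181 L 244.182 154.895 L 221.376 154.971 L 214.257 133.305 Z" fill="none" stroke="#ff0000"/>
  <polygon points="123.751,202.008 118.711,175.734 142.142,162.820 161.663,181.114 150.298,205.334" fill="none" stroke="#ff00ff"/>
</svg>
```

; Generated by LaserGRBL
G21
G90
G00 X97.356 Y161.228
M3 S497
G1 X166.068 Y161.228 F1753
G1 X166.068 Y37.978
G1 X97.356 Y37.978
G1 X97.356 Y161.228
M5
G00 X238.609 Y48.721
M3 S497
G1 X230.494 Y68.312 F1753
G1 X210.903 Y76.427
G1 X191.312 Y68.312
G1 X183.197 Y48.721
G1 X191.312 Y29.130
G1 X210.903 Y21.015
G1 X230.494 Y29.130
G1 X238.609 Y48.721
M5
G00 X153.773 Y158.831
M3 S751
G1 X191.995 Y123.493 F921
G1 X180.502 Y72.723
G1 X130.787 Y57.291
G1 X92.565 Y92.629
G1 X104.058 Y143.399
G1 X153.773 Y158.831
M5
G00 X232.662 Y127.224
M3 S751
G1 X251.157 Y113.881 F921
G1 X244.182 Y92.167
G1 X221.376 Y92.091
G1 X214.257 Y113.757
G1 X232.662 Y127.224
M5
G00 X123.751 Y45.054
M3 S497
G1 X118.711 Y71.328 F1753
G1 X142.142 Y84.242
G1 X161.663 Y65.948
G1 X150.298 Y41.728
G1 X123.751 Y45.054
M5
G00 X0.000 Y0.000

1 u = 1 mm; y_m = 247.062 − y.

[1] `<path>` rectangle, #ff00ff→score S497 F1753: (97.356,161.228) → (166.068,161.228) → (166.068,37.978) → (97.356,37.978) → (97.356,161.228) (closed)

[2] `<circle>` circle, #ff00ff→score S497 F1753: (238.609,48.721) → (230.494,68.312) → (210.903,76.427) → (191.312,68.312) → (183.197,48.721) → (191.312,29.130) → (210.903,21.015) → (230.494,29.130) → (238.609,48.721) (closed)

[3] `<path>` regular polygon, #ff0000→cut S751 F921: (153.773,158.831) → (191.995,123.493) → (180.502,72.723) → (130.787,57.291) → (92.565,92.629) → (104.058,143.399) → (153.773,158.831) (closed)

[4] `<path>` regular polygon, #ff0000→cut S751 F921: (232.662,127.224) → (251.157,113.881) → (244.182,92.167) → (221.376,92.091) → (214.257,113.757) → (232.662,127.224) (closed)

[5] `<polygon>` regular polygon, #ff00ff→score S497 F1753: (123.751,45.054) → (118.711,71.328) → (142.142,84.242) → (161.663,65.948) → (150.298,41.728) → (123.751,45.054) (closed)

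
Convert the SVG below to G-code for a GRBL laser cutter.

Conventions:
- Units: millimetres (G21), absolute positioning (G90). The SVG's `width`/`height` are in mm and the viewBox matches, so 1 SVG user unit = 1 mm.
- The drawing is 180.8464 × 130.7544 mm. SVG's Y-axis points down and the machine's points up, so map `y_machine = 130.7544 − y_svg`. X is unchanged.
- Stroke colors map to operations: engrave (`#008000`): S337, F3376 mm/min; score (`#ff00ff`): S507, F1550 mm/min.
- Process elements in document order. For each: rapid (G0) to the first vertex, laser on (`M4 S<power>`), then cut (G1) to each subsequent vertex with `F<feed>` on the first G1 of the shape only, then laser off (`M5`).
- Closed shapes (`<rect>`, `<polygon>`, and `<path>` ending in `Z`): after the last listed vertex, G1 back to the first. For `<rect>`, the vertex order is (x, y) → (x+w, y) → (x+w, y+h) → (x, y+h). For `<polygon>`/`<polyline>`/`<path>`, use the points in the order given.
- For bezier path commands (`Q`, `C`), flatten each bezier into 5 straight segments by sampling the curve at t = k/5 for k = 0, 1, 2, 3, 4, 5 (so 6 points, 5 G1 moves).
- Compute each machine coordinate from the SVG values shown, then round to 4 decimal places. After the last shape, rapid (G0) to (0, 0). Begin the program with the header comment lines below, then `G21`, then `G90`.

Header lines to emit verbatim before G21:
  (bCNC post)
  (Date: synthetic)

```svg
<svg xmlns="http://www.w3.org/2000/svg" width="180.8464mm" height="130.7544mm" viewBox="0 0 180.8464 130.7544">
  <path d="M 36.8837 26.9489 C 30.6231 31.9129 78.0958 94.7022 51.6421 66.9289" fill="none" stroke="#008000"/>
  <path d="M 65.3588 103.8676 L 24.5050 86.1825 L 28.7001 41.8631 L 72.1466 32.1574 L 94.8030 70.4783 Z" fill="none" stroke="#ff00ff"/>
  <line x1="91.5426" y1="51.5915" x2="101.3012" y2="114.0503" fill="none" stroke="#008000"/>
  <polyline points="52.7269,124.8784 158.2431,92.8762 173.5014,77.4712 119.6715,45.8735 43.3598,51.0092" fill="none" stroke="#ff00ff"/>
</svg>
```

viewBox `0 0 180.8464 130.7544` with mm width/height → 1 unit = 1 mm. Flip: y_m = 130.7544 − y_svg.

**Shape 1** — `<path>` cubic bezier, stroke `#008000` → engrave (S337, F3376). Control points (SVG): P0=(36.8837,26.9489), P1=(30.6231,31.9129), P2=(78.0958,94.7022), P3=(51.6421,66.9289); sampled at t=k/5. Machine vertices: (36.8837,103.8055) → (38.5541,95.0752) → (46.9927,79.5894) → (56.0721,64.4708) → (59.6644,56.8419) → (51.6421,63.8255). Open path.

**Shape 2** — `<path>` regular polygon, stroke `#ff00ff` → score (S507, F1550). Machine vertices: (65.3588,26.8868) → (24.5050,44.5719) → (28.7001,88.8913) → (72.1466,98.5970) → (94.8030,60.2761) → (65.3588,26.8868). Closed: final G1 returns to the first vertex.

**Shape 3** — `<line>` line segment, stroke `#008000` → engrave (S337, F3376). Machine vertices: (91.5426,79.1629) → (101.3012,16.7041). Open path.

**Shape 4** — `<polyline>` open polyline, stroke `#ff00ff` → score (S507, F1550). Machine vertices: (52.7269,5.8760) → (158.2431,37.8782) → (173.5014,53.2832) → (119.6715,84.8809) → (43.3598,79.7452). Open path.

(bCNC post)
(Date: synthetic)
G21
G90
G0 X36.8837 Y103.8055
M4 S337
G1 X38.5541 Y95.0752 F3376
G1 X46.9927 Y79.5894
G1 X56.0721 Y64.4708
G1 X59.6644 Y56.8419
G1 X51.6421 Y63.8255
M5
G0 X65.3588 Y26.8868
M4 S507
G1 X24.5050 Y44.5719 F1550
G1 X28.7001 Y88.8913
G1 X72.1466 Y98.5970
G1 X94.8030 Y60.2761
G1 X65.3588 Y26.8868
M5
G0 X91.5426 Y79.1629
M4 S337
G1 X101.3012 Y16.7041 F3376
M5
G0 X52.7269 Y5.8760
M4 S507
G1 X158.2431 Y37.8782 F1550
G1 X173.5014 Y53.2832
G1 X119.6715 Y84.8809
G1 X43.3598 Y79.7452
M5
G0 X0.0000 Y0.0000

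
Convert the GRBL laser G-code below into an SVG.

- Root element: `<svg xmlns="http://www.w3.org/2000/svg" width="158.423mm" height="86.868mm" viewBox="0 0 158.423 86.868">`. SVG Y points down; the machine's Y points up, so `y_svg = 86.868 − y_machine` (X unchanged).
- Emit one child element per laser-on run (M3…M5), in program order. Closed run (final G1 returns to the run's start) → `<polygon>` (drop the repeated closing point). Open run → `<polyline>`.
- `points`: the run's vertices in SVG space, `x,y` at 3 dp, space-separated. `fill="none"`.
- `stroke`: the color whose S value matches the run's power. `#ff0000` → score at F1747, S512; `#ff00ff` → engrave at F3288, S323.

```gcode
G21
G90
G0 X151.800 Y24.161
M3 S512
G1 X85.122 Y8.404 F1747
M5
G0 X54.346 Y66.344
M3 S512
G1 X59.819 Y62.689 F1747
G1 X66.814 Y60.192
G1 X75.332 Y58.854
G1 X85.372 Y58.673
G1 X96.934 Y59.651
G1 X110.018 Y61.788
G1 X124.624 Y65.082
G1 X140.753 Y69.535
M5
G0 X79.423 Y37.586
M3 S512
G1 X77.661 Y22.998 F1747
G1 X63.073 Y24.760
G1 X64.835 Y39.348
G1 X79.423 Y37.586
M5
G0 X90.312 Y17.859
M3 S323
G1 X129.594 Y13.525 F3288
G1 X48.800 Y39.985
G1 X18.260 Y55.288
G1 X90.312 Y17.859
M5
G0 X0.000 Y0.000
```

<svg xmlns="http://www.w3.org/2000/svg" width="158.423mm" height="86.868mm" viewBox="0 0 158.423 86.868">
  <polyline points="151.800,62.707 85.122,78.464" fill="none" stroke="#ff0000"/>
  <polyline points="54.346,20.524 59.819,24.179 66.814,26.676 75.332,28.014 85.372,28.195 96.934,27.217 110.018,25.080 124.624,21.786 140.753,17.333" fill="none" stroke="#ff0000"/>
  <polygon points="79.423,49.282 77.661,63.870 63.073,62.108 64.835,47.520" fill="none" stroke="#ff0000"/>
  <polygon points="90.312,69.009 129.594,73.343 48.800,46.883 18.260,31.580" fill="none" stroke="#ff00ff"/>
</svg>

Each laser-on run becomes one SVG element. Flip Y back into SVG space with y_svg = 86.868 − y_machine.

Run 1: power S512 maps to stroke `#ff0000` (score). The run is open, so emit a `<polyline>` with points (Y-flipped): 151.800,62.707 85.122,78.464.

Run 2: S512 ⇒ score layer `#ff0000`. The run is open, so emit a `<polyline>` with points (Y-flipped): 54.346,20.524 59.819,24.179 66.814,26.676 75.332,28.014 85.372,28.195 96.934,27.217 110.018,25.080 124.624,21.786 140.753,17.333.

Run 3: S512 ⇒ score layer `#ff0000`. The run returns to its start, so emit a `<polygon>` with points (Y-flipped): 79.423,49.282 77.661,63.870 63.073,62.108 64.835,47.520.

Run 4: S323 ⇒ engrave layer `#ff00ff`. The run returns to its start, so emit a `<polygon>` with points (Y-flipped): 90.312,69.009 129.594,73.343 48.800,46.883 18.260,31.580.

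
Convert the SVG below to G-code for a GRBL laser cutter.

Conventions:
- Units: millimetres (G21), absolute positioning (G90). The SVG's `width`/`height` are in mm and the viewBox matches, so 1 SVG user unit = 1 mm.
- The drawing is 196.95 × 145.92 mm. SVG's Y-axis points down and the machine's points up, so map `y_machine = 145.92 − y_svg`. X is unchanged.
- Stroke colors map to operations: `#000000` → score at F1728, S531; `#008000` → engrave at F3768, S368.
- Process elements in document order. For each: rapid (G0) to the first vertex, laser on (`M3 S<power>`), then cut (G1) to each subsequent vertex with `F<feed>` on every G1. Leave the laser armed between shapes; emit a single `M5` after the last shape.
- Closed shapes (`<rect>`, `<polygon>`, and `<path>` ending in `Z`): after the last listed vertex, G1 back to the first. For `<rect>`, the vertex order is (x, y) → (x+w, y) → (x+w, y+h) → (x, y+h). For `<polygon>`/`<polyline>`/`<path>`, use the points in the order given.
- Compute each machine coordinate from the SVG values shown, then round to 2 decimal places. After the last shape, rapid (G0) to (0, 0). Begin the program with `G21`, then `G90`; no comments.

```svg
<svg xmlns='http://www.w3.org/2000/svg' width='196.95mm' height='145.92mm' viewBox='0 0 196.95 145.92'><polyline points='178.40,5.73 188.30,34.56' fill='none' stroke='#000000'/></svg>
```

G21
G90
G0 X178.40 Y140.19
M3 S531
G1 X188.30 Y111.36 F1728
M5
G0 X0.00 Y0.00

1 u = 1 mm; y_m = 145.92 − y.

[1] `<polyline>` line segment, #000000→score S531 F1728: (178.40,140.19) → (188.30,111.36)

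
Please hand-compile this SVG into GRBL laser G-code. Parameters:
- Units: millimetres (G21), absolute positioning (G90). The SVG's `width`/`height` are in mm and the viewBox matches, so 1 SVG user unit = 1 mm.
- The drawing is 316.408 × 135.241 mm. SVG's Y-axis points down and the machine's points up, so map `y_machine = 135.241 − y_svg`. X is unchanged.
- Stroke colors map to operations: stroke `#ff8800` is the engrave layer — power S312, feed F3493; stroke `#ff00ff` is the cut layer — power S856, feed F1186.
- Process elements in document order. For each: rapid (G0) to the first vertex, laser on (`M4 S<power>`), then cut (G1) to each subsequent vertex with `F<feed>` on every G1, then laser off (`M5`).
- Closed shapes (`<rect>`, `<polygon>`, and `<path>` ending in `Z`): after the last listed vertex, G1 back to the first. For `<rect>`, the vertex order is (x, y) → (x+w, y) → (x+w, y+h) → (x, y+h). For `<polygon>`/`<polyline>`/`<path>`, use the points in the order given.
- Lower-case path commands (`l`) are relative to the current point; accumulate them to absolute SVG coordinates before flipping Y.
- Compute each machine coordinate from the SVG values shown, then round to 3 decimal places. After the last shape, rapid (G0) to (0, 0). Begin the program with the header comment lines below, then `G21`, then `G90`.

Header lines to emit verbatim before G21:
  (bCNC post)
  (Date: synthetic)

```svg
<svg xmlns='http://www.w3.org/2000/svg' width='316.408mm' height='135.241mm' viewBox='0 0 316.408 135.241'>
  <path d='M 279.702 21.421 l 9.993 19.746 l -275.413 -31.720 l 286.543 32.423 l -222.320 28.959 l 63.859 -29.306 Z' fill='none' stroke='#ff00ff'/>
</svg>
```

1 u = 1 mm; y_m = 135.241 − y.

[1] `<path>` closed polygon, #ff00ff→cut S856 F1186: (279.702,113.820) → (289.695,94.074) → (14.282,125.794) → (300.825,93.371) → (78.505,64.412) → (142.364,93.718) → (279.702,113.820) (closed)

(bCNC post)
(Date: synthetic)
G21
G90
G0 X279.702 Y113.820
M4 S856
G1 X289.695 Y94.074 F1186
G1 X14.282 Y125.794 F1186
G1 X300.825 Y93.371 F1186
G1 X78.505 Y64.412 F1186
G1 X142.364 Y93.718 F1186
G1 X279.702 Y113.820 F1186
M5
G0 X0.000 Y0.000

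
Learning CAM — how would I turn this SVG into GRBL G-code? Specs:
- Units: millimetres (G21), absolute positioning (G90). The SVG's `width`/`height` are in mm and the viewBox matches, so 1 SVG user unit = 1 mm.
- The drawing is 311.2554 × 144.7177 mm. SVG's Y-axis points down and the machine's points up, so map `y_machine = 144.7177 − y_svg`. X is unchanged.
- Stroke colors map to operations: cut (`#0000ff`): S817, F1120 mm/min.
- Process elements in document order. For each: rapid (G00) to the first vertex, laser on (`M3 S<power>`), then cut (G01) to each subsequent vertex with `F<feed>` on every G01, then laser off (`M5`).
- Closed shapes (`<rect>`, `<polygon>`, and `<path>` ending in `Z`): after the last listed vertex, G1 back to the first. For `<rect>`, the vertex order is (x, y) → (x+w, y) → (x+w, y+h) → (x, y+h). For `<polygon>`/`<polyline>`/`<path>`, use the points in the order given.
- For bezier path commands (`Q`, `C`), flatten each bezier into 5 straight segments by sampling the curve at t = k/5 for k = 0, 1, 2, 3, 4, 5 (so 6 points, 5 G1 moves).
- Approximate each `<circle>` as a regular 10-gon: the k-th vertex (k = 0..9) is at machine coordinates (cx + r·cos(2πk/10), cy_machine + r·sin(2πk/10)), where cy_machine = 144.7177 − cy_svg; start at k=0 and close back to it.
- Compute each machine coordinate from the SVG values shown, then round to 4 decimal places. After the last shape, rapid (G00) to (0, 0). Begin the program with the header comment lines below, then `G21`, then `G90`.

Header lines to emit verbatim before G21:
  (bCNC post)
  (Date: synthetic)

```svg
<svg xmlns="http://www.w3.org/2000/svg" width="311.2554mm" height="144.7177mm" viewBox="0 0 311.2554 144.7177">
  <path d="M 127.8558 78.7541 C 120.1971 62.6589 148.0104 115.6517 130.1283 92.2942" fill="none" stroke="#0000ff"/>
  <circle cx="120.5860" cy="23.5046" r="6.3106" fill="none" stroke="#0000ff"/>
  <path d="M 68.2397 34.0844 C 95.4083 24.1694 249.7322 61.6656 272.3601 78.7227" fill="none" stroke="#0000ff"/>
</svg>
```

viewBox `0 0 311.2554 144.7177` with mm width/height → 1 unit = 1 mm. Flip: y_m = 144.7177 − y_svg.

**Shape 1** — `<path>` cubic bezier, stroke `#0000ff` → cut (S817, F1120). Control points (SVG): P0=(127.8558,78.7541), P1=(120.1971,62.6589), P2=(148.0104,115.6517), P3=(130.1283,92.2942); sampled at t=k/5. Machine vertices: (127.8558,65.9636) → (126.8679,68.4937) → (130.4972,61.4237) → (134.8477,51.7346) → (136.0235,46.4075) → (130.1283,52.4235). Open path.

**Shape 2** — `<circle>` circle, stroke `#0000ff` → cut (S817, F1120). Machine vertices: (126.8966,121.2131) → (125.6914,124.9224) → (122.5361,127.2148) → (118.6359,127.2148) → (115.4806,124.9224) → (114.2754,121.2131) → (115.4806,117.5038) → (118.6359,115.2114) → (122.5361,115.2114) → (125.6914,117.5038) → (126.8966,121.2131). Closed: final G1 returns to the first vertex.

**Shape 3** — `<path>` cubic bezier, stroke `#0000ff` → cut (S817, F1120). Control points (SVG): P0=(68.2397,34.0844), P1=(95.4083,24.1694), P2=(249.7322,61.6656), P3=(272.3601,78.7227); sampled at t=k/5. Machine vertices: (68.2397,110.6333) → (97.7287,111.4358) → (145.3101,104.1163) → (198.5590,91.9319) → (245.0507,78.1391) → (272.3601,65.9950). Open path.

(bCNC post)
(Date: synthetic)
G21
G90
G00 X127.8558 Y65.9636
M3 S817
G01 X126.8679 Y68.4937 F1120
G01 X130.4972 Y61.4237 F1120
G01 X134.8477 Y51.7346 F1120
G01 X136.0235 Y46.4075 F1120
G01 X130.1283 Y52.4235 F1120
M5
G00 X126.8966 Y121.2131
M3 S817
G01 X125.6914 Y124.9224 F1120
G01 X122.5361 Y127.2148 F1120
G01 X118.6359 Y127.2148 F1120
G01 X115.4806 Y124.9224 F1120
G01 X114.2754 Y121.2131 F1120
G01 X115.4806 Y117.5038 F1120
G01 X118.6359 Y115.2114 F1120
G01 X122.5361 Y115.2114 F1120
G01 X125.6914 Y117.5038 F1120
G01 X126.8966 Y121.2131 F1120
M5
G00 X68.2397 Y110.6333
M3 S817
G01 X97.7287 Y111.4358 F1120
G01 X145.3101 Y104.1163 F1120
G01 X198.5590 Y91.9319 F1120
G01 X245.0507 Y78.1391 F1120
G01 X272.3601 Y65.9950 F1120
M5
G00 X0.0000 Y0.0000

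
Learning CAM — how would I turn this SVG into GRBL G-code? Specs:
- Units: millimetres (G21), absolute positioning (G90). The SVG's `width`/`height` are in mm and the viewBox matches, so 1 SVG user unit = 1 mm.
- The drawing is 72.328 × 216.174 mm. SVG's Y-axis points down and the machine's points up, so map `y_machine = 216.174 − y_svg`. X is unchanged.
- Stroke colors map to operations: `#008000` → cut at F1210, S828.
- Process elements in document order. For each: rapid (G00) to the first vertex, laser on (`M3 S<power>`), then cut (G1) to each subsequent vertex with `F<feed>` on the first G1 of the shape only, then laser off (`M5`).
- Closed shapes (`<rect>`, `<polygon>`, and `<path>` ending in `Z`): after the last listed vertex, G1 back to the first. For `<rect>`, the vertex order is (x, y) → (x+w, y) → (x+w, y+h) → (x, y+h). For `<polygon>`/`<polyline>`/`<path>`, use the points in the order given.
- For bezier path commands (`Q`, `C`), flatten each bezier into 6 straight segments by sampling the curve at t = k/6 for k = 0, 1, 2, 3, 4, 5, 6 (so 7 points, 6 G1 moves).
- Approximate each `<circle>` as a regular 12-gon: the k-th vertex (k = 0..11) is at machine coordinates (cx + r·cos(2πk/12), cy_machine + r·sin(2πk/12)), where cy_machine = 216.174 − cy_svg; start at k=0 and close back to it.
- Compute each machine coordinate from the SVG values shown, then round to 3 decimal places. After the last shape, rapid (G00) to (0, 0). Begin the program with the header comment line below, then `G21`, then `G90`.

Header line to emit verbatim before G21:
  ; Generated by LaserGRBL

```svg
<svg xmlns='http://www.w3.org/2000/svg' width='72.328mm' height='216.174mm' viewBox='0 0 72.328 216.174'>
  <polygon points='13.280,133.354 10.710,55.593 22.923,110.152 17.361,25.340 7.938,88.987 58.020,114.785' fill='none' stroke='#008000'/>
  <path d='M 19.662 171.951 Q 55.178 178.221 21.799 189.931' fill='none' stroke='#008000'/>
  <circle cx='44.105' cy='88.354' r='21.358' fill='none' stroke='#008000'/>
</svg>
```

viewBox `0 0 72.328 216.174` with mm width/height → 1 unit = 1 mm. Flip: y_m = 216.174 − y_svg.

**Shape 1** — `<polygon>` closed polygon, stroke `#008000` → cut (S828, F1210). Machine vertices: (13.280,82.820) → (10.710,160.581) → (22.923,106.022) → (17.361,190.834) → (7.938,127.187) → (58.020,101.389) → (13.280,82.820). Closed: final G1 returns to the first vertex.

**Shape 2** — `<path>` quadratic bezier, stroke `#008000` → cut (S828, F1210). Control points (SVG): P0=(19.662,171.951), P1=(55.178,178.221), P2=(21.799,189.931); sampled at t=k/6. Machine vertices: (19.662,44.223) → (29.587,41.982) → (35.684,39.439) → (37.954,36.593) → (36.397,33.445) → (31.012,29.995) → (21.799,26.243). Open path.

**Shape 3** — `<circle>` circle, stroke `#008000` → cut (S828, F1210). Machine vertices: (65.463,127.820) → (62.602,138.499) → (54.784,146.317) → (44.105,149.178) → (33.426,146.317) → (25.608,138.499) → (22.747,127.820) → (25.608,117.141) → (33.426,109.323) → (44.105,106.462) → (54.784,109.323) → (62.602,117.141) → (65.463,127.820). Closed: final G1 returns to the first vertex.

; Generated by LaserGRBL
G21
G90
G00 X13.280 Y82.820
M3 S828
G1 X10.710 Y160.581 F1210
G1 X22.923 Y106.022
G1 X17.361 Y190.834
G1 X7.938 Y127.187
G1 X58.020 Y101.389
G1 X13.280 Y82.820
M5
G00 X19.662 Y44.223
M3 S828
G1 X29.587 Y41.982 F1210
G1 X35.684 Y39.439
G1 X37.954 Y36.593
G1 X36.397 Y33.445
G1 X31.012 Y29.995
G1 X21.799 Y26.243
M5
G00 X65.463 Y127.820
M3 S828
G1 X62.602 Y138.499 F1210
G1 X54.784 Y146.317
G1 X44.105 Y149.178
G1 X33.426 Y146.317
G1 X25.608 Y138.499
G1 X22.747 Y127.820
G1 X25.608 Y117.141
G1 X33.426 Y109.323
G1 X44.105 Y106.462
G1 X54.784 Y109.323
G1 X62.602 Y117.141
G1 X65.463 Y127.820
M5
G00 X0.000 Y0.000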